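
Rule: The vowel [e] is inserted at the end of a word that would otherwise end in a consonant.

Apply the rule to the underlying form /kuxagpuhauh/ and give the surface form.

the form ends in the consonant /h/, so [e] is inserted word-finally.
Surface form: [kuxagpuhauhe].

kuxagpuhauhe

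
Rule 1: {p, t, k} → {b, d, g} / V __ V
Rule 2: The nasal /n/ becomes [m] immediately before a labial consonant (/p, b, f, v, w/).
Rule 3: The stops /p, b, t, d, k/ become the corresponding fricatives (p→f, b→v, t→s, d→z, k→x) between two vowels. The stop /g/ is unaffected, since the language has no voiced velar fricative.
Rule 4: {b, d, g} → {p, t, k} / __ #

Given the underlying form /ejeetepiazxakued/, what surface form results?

Rule 1 (intervocalic voicing): /t/ is a voiceless stop between vowels /e/ and /e/, so it voices to [d]. /p/ is a voiceless stop between vowels /e/ and /i/, so it voices to [b]. /k/ is a voiceless stop between vowels /a/ and /u/, so it voices to [g]. /ejeetepiazxakued/ → ejeedebiazxagued.
Rule 2 (nasal place assimilation): no segment meets the environment; /ejeedebiazxagued/ is unchanged.
Rule 3 (intervocalic spirantization): /d/ is a stop between vowels /e/ and /e/, so it spirantizes to the fricative [z]. /b/ is a stop between vowels /e/ and /i/, so it spirantizes to the fricative [v]. /ejeedebiazxagued/ → ejeezeviazxagued.
Rule 4 (final devoicing): /d/ is a voiced stop in word-final position, so it devoices to [t]. /ejeezeviazxagued/ → ejeezeviazxaguet.

ejeezeviazxaguet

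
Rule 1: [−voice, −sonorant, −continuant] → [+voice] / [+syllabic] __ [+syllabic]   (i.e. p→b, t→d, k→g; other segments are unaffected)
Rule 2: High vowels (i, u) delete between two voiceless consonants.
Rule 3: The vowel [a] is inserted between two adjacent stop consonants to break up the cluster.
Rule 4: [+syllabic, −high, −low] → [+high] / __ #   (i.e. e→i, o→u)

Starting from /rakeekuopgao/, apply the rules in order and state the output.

Rule 1 (intervocalic voicing): /k/ is a voiceless stop between vowels /a/ and /e/, so it voices to [g]. /k/ is a voiceless stop between vowels /e/ and /u/, so it voices to [g]. /rakeekuopgao/ → rageeguopgao.
Rule 2 (high vowel syncope): no segment meets the environment; /rageeguopgao/ is unchanged.
Rule 3 (stop-cluster a-epenthesis): /p/ and /g/ form a stop–stop cluster, so [a] is inserted between them. /rageeguopgao/ → rageeguopagao.
Rule 4 (final vowel raising): /o/ is a mid vowel in word-final position, so it raises to [u]. /rageeguopagao/ → rageeguopagau.

rageeguopagau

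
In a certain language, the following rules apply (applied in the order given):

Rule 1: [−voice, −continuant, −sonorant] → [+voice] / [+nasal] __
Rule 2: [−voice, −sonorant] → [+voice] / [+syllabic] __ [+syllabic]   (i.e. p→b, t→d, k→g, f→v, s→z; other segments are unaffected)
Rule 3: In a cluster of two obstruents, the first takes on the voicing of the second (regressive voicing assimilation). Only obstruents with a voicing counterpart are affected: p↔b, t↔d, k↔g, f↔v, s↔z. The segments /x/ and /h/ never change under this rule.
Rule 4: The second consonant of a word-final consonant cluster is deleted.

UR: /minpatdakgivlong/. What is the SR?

minbaddaggivlon

Rule 1 (post-nasal voicing): /p/ is a voiceless stop immediately after the nasal /n/, so it voices to [b]. /minpatdakgivlong/ → minbatdakgivlong.
Rule 2 (intervocalic voicing): no segment meets the environment; /minbatdakgivlong/ is unchanged.
Rule 3 (regressive voicing assimilation): /t/ precedes the voiced obstruent /d/, so it voices to [d] by assimilation. /k/ precedes the voiced obstruent /g/, so it voices to [g] by assimilation. /minbatdakgivlong/ → minbaddaggivlong.
Rule 4 (final cluster simplification): /g/ is the second consonant of a word-final cluster /ng/, so it deletes. /minbaddaggivlong/ → minbaddaggivlon.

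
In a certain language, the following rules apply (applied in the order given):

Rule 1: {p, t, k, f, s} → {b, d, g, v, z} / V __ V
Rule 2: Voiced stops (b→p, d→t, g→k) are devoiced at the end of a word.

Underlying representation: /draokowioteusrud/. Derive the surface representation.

draogowiodeusrut

Rule 1 (intervocalic voicing): /k/ is a voiceless obstruent between vowels /o/ and /o/, so it voices to [g]. /t/ is a voiceless obstruent between vowels /o/ and /e/, so it voices to [d]. /draokowioteusrud/ → draogowiodeusrud.
Rule 2 (final devoicing): /d/ is a voiced stop in word-final position, so it devoices to [t]. /draogowiodeusrud/ → draogowiodeusrut.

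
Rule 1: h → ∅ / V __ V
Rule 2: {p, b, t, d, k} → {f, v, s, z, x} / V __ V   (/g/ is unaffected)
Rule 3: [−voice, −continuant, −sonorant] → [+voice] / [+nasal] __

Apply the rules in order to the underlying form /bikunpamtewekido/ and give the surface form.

bixunbamdewexizo

Rule 1 (intervocalic h-deletion): no segment meets the environment; /bikunpamtewekido/ is unchanged.
Rule 2 (intervocalic spirantization): /k/ is a stop between vowels /i/ and /u/, so it spirantizes to the fricative [x]. /k/ is a stop between vowels /e/ and /i/, so it spirantizes to the fricative [x]. /d/ is a stop between vowels /i/ and /o/, so it spirantizes to the fricative [z]. /bikunpamtewekido/ → bixunpamtewexizo.
Rule 3 (post-nasal voicing): /p/ is a voiceless stop immediately after the nasal /n/, so it voices to [b]. /t/ is a voiceless stop immediately after the nasal /m/, so it voices to [d]. /bixunpamtewexizo/ → bixunbamdewexizo.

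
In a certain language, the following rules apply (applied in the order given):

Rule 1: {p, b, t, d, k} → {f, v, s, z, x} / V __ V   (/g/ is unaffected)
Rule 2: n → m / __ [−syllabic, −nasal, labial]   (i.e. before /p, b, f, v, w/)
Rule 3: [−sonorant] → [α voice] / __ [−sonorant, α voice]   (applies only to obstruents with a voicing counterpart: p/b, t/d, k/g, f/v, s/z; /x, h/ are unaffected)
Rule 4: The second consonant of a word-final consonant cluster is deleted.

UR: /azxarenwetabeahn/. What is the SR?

Rule 1 (intervocalic spirantization): /t/ is a stop between vowels /e/ and /a/, so it spirantizes to the fricative [s]. /b/ is a stop between vowels /a/ and /e/, so it spirantizes to the fricative [v]. /azxarenwetabeahn/ → azxarenwesaveahn.
Rule 2 (nasal place assimilation): /n/ precedes the labial consonant /w/, so it assimilates in place to [m]. /azxarenwesaveahn/ → azxaremwesaveahn.
Rule 3 (regressive voicing assimilation): /z/ precedes the voiceless obstruent /x/, so it devoices to [s] by assimilation. /azxaremwesaveahn/ → asxaremwesaveahn.
Rule 4 (final cluster simplification): /n/ is the second consonant of a word-final cluster /hn/, so it deletes. /asxaremwesaveahn/ → asxaremwesaveah.

asxaremwesaveah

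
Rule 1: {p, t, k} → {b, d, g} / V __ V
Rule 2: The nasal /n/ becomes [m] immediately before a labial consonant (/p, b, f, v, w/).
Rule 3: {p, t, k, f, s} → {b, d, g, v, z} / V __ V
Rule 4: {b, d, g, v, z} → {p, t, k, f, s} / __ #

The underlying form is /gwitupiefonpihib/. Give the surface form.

gwidubievompihip

Rule 1 (intervocalic voicing): /t/ is a voiceless stop between vowels /i/ and /u/, so it voices to [d]. /p/ is a voiceless stop between vowels /u/ and /i/, so it voices to [b]. /gwitupiefonpihib/ → gwidubiefonpihib.
Rule 2 (nasal place assimilation): /n/ precedes the labial consonant /p/, so it assimilates in place to [m]. /gwidubiefonpihib/ → gwidubiefompihib.
Rule 3 (intervocalic voicing): /f/ is a voiceless obstruent between vowels /e/ and /o/, so it voices to [v]. /gwidubiefompihib/ → gwidubievompihib.
Rule 4 (final devoicing): /b/ is a voiced obstruent in word-final position, so it devoices to [p]. /gwidubievompihib/ → gwidubievompihip.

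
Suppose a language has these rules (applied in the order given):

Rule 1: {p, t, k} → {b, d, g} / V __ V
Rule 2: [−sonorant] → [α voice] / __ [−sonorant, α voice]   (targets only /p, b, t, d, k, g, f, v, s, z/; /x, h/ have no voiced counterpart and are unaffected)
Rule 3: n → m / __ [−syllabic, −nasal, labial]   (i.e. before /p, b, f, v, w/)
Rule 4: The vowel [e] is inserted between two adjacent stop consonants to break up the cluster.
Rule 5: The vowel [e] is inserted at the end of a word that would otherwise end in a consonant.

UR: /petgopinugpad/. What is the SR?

Rule 1 (intervocalic voicing): /p/ is a voiceless stop between vowels /o/ and /i/, so it voices to [b]. /petgopinugpad/ → petgobinugpad.
Rule 2 (regressive voicing assimilation): /t/ precedes the voiced obstruent /g/, so it voices to [d] by assimilation. /g/ precedes the voiceless obstruent /p/, so it devoices to [k] by assimilation. /petgobinugpad/ → pedgobinukpad.
Rule 3 (nasal place assimilation): no segment meets the environment; /pedgobinukpad/ is unchanged.
Rule 4 (stop-cluster e-epenthesis): /d/ and /g/ form a stop–stop cluster, so [e] is inserted between them. /k/ and /p/ form a stop–stop cluster, so [e] is inserted between them. /pedgobinukpad/ → pedegobinukepad.
Rule 5 (final e-epenthesis): the form ends in the consonant /d/, so [e] is inserted word-finally. /pedegobinukepad/ → pedegobinukepade.

pedegobinukepade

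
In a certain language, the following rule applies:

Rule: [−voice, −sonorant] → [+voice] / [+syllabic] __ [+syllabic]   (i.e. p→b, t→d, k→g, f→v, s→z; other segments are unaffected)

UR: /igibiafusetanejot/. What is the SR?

Scanning /igibiafusetanejot/: /f/ is a voiceless obstruent between vowels /a/ and /u/, so it voices to [v]; /s/ is a voiceless obstruent between vowels /u/ and /e/, so it voices to [z]; /t/ is a voiceless obstruent between vowels /e/ and /a/, so it voices to [d]; /t/ at position 17 is not in the conditioning environment.
Result: [igibiavuzedanejot].

igibiavuzedanejot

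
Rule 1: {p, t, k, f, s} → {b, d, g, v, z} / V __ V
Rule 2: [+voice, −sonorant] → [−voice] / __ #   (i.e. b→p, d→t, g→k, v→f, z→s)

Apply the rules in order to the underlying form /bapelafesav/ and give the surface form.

Rule 1 (intervocalic voicing): /p/ is a voiceless obstruent between vowels /a/ and /e/, so it voices to [b]. /f/ is a voiceless obstruent between vowels /a/ and /e/, so it voices to [v]. /s/ is a voiceless obstruent between vowels /e/ and /a/, so it voices to [z]. /bapelafesav/ → babelavezav.
Rule 2 (final devoicing): /v/ is a voiced obstruent in word-final position, so it devoices to [f]. /babelavezav/ → babelavezaf.

babelavezaf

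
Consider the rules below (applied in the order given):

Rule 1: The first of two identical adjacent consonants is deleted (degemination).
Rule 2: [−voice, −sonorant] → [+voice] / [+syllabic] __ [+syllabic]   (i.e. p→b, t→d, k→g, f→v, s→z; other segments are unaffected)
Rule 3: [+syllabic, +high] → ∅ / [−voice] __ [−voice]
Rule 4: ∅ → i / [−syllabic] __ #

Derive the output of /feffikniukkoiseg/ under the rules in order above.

Rule 1 (degemination): /ff/ is a geminate; the first /f/ deletes. /kk/ is a geminate; the first /k/ deletes. /feffikniukkoiseg/ → fefikniukoiseg.
Rule 2 (intervocalic voicing): /f/ is a voiceless obstruent between vowels /e/ and /i/, so it voices to [v]. /k/ is a voiceless obstruent between vowels /u/ and /o/, so it voices to [g]. /s/ is a voiceless obstruent between vowels /i/ and /e/, so it voices to [z]. /fefikniukoiseg/ → fevikniugoizeg.
Rule 3 (high vowel syncope): no segment meets the environment; /fevikniugoizeg/ is unchanged.
Rule 4 (final i-epenthesis): the form ends in the consonant /g/, so [i] is inserted word-finally. /fevikniugoizeg/ → fevikniugoizegi.

fevikniugoizegi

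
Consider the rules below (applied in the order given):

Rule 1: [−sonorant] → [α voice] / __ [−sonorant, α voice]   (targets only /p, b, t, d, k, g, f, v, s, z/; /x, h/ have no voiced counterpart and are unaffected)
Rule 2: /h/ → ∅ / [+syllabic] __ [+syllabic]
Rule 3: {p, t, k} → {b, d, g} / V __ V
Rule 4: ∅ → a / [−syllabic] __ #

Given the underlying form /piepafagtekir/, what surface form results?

Rule 1 (regressive voicing assimilation): /g/ precedes the voiceless obstruent /t/, so it devoices to [k] by assimilation. /piepafagtekir/ → piepafaktekir.
Rule 2 (intervocalic h-deletion): no segment meets the environment; /piepafaktekir/ is unchanged.
Rule 3 (intervocalic voicing): /p/ is a voiceless stop between vowels /e/ and /a/, so it voices to [b]. /k/ is a voiceless stop between vowels /e/ and /i/, so it voices to [g]. /piepafaktekir/ → piebafaktegir.
Rule 4 (final a-epenthesis): the form ends in the consonant /r/, so [a] is inserted word-finally. /piebafaktegir/ → piebafaktegira.

piebafaktegira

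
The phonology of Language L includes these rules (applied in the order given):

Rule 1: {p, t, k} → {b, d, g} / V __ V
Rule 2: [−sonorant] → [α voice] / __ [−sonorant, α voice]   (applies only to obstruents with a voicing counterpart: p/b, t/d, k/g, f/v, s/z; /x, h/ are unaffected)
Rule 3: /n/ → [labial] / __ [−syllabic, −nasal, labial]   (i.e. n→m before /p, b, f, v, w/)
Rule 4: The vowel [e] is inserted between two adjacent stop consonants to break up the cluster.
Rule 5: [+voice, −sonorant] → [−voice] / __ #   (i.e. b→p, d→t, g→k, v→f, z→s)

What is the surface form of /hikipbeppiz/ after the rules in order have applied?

higibebepepis

Rule 1 (intervocalic voicing): /k/ is a voiceless stop between vowels /i/ and /i/, so it voices to [g]. /hikipbeppiz/ → higipbeppiz.
Rule 2 (regressive voicing assimilation): /p/ precedes the voiced obstruent /b/, so it voices to [b] by assimilation. /higipbeppiz/ → higibbeppiz.
Rule 3 (nasal place assimilation): no segment meets the environment; /higibbeppiz/ is unchanged.
Rule 4 (stop-cluster e-epenthesis): /b/ and /b/ form a stop–stop cluster, so [e] is inserted between them. /p/ and /p/ form a stop–stop cluster, so [e] is inserted between them. /higibbeppiz/ → higibebepepiz.
Rule 5 (final devoicing): /z/ is a voiced obstruent in word-final position, so it devoices to [s]. /higibebepepiz/ → higibebepepis.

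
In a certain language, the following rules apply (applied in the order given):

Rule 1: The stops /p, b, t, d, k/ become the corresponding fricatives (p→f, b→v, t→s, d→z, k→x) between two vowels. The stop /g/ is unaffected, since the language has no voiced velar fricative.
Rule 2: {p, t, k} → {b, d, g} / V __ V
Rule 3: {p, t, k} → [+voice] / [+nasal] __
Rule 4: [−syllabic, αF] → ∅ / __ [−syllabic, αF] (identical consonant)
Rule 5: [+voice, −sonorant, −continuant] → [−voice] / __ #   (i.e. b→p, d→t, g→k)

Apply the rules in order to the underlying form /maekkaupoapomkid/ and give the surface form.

maekaufoafomgit

Rule 1 (intervocalic spirantization): /p/ is a stop between vowels /u/ and /o/, so it spirantizes to the fricative [f]. /p/ is a stop between vowels /a/ and /o/, so it spirantizes to the fricative [f]. /maekkaupoapomkid/ → maekkaufoafomkid.
Rule 2 (intervocalic voicing): no segment meets the environment; /maekkaufoafomkid/ is unchanged.
Rule 3 (post-nasal voicing): /k/ is a voiceless stop immediately after the nasal /m/, so it voices to [g]. /maekkaufoafomkid/ → maekkaufoafomgid.
Rule 4 (degemination): /kk/ is a geminate; the first /k/ deletes. /maekkaufoafomgid/ → maekaufoafomgid.
Rule 5 (final devoicing): /d/ is a voiced stop in word-final position, so it devoices to [t]. /maekaufoafomgid/ → maekaufoafomgit.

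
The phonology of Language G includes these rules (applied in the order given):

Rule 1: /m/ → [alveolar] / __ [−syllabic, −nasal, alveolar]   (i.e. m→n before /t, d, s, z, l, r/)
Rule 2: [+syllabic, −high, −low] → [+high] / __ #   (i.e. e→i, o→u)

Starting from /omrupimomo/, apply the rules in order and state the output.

onrupimomu

Rule 1 (nasal place assimilation): /m/ precedes the alveolar consonant /r/, so it assimilates in place to [n]. /omrupimomo/ → onrupimomo.
Rule 2 (final vowel raising): /o/ is a mid vowel in word-final position, so it raises to [u]. /onrupimomo/ → onrupimomu.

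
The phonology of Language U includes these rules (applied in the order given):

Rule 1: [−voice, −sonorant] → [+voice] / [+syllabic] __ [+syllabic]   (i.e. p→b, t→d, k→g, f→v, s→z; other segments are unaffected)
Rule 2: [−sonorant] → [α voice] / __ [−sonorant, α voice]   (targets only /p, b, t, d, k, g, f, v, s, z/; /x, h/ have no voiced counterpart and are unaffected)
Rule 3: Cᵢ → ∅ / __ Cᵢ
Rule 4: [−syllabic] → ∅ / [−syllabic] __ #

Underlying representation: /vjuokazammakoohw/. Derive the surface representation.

vjuogazamagooh

Rule 1 (intervocalic voicing): /k/ is a voiceless obstruent between vowels /o/ and /a/, so it voices to [g]. /k/ is a voiceless obstruent between vowels /a/ and /o/, so it voices to [g]. /vjuokazammakoohw/ → vjuogazammagoohw.
Rule 2 (regressive voicing assimilation): no segment meets the environment; /vjuogazammagoohw/ is unchanged.
Rule 3 (degemination): /mm/ is a geminate; the first /m/ deletes. /vjuogazammagoohw/ → vjuogazamagoohw.
Rule 4 (final cluster simplification): /w/ is the second consonant of a word-final cluster /hw/, so it deletes. /vjuogazamagoohw/ → vjuogazamagooh.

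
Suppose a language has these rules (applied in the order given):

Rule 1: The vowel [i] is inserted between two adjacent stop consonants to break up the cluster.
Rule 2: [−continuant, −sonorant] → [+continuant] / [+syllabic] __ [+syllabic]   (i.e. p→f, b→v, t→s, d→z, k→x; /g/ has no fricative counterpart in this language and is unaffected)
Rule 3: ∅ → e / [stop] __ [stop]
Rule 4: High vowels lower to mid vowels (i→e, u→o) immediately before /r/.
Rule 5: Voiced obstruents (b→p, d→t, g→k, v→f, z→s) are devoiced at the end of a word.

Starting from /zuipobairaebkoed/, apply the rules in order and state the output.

zuifovaeraevixoet

Rule 1 (stop-cluster i-epenthesis): /b/ and /k/ form a stop–stop cluster, so [i] is inserted between them. /zuipobairaebkoed/ → zuipobairaebikoed.
Rule 2 (intervocalic spirantization): /p/ is a stop between vowels /i/ and /o/, so it spirantizes to the fricative [f]. /b/ is a stop between vowels /o/ and /a/, so it spirantizes to the fricative [v]. /b/ is a stop between vowels /e/ and /i/, so it spirantizes to the fricative [v]. /k/ is a stop between vowels /i/ and /o/, so it spirantizes to the fricative [x]. /zuipobairaebikoed/ → zuifovairaevixoed.
Rule 3 (stop-cluster e-epenthesis): no segment meets the environment; /zuifovairaevixoed/ is unchanged.
Rule 4 (pre-rhotic lowering): /i/ is a high vowel immediately before /r/, so it lowers to [e]. /zuifovairaevixoed/ → zuifovaeraevixoed.
Rule 5 (final devoicing): /d/ is a voiced obstruent in word-final position, so it devoices to [t]. /zuifovaeraevixoed/ → zuifovaeraevixoet.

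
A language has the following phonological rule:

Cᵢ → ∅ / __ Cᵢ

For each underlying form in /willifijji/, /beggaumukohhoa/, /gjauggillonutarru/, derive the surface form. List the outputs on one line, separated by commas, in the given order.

/willifijji/: /ll/ is a geminate; the first /l/ deletes. /jj/ is a geminate; the first /j/ deletes. → [wilifiji].
/beggaumukohhoa/: /gg/ is a geminate; the first /g/ deletes. /hh/ is a geminate; the first /h/ deletes. → [begaumukohoa].
/gjauggillonutarru/: /gg/ is a geminate; the first /g/ deletes. /ll/ is a geminate; the first /l/ deletes. /rr/ is a geminate; the first /r/ deletes. → [gjaugilonutaru].

wilifiji, begaumukohoa, gjaugilonutaru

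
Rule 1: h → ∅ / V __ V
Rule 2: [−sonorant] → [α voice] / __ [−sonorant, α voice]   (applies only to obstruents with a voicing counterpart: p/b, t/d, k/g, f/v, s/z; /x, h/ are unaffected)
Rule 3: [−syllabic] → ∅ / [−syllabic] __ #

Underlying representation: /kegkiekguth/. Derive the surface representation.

Rule 1 (intervocalic h-deletion): no segment meets the environment; /kegkiekguth/ is unchanged.
Rule 2 (regressive voicing assimilation): /g/ precedes the voiceless obstruent /k/, so it devoices to [k] by assimilation. /k/ precedes the voiced obstruent /g/, so it voices to [g] by assimilation. /kegkiekguth/ → kekkiegguth.
Rule 3 (final cluster simplification): /h/ is the second consonant of a word-final cluster /th/, so it deletes. /kekkiegguth/ → kekkieggut.

kekkieggut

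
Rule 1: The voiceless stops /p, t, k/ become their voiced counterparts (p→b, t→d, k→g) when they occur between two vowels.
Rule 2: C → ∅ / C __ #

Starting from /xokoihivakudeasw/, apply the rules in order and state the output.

Rule 1 (intervocalic voicing): /k/ is a voiceless stop between vowels /o/ and /o/, so it voices to [g]. /k/ is a voiceless stop between vowels /a/ and /u/, so it voices to [g]. /xokoihivakudeasw/ → xogoihivagudeasw.
Rule 2 (final cluster simplification): /w/ is the second consonant of a word-final cluster /sw/, so it deletes. /xogoihivagudeasw/ → xogoihivagudeas.

xogoihivagudeas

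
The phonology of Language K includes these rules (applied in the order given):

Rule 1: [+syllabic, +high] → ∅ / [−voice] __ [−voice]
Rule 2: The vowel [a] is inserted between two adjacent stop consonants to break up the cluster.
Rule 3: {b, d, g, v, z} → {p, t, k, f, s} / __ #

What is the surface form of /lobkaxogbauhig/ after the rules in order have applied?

Rule 1 (high vowel syncope): no segment meets the environment; /lobkaxogbauhig/ is unchanged.
Rule 2 (stop-cluster a-epenthesis): /b/ and /k/ form a stop–stop cluster, so [a] is inserted between them. /g/ and /b/ form a stop–stop cluster, so [a] is inserted between them. /lobkaxogbauhig/ → lobakaxogabauhig.
Rule 3 (final devoicing): /g/ is a voiced obstruent in word-final position, so it devoices to [k]. /lobakaxogabauhig/ → lobakaxogabauhik.

lobakaxogabauhik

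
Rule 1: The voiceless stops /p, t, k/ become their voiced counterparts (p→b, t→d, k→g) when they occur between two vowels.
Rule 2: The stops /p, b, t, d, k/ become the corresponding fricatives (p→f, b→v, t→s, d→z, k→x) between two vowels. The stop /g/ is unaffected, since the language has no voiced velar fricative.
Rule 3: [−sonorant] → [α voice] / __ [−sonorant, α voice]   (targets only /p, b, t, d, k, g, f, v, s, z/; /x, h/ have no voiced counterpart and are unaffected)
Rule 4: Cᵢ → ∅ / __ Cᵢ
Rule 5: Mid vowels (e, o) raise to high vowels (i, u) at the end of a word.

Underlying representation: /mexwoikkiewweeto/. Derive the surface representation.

Rule 1 (intervocalic voicing): /t/ is a voiceless stop between vowels /e/ and /o/, so it voices to [d]. /mexwoikkiewweeto/ → mexwoikkiewweedo.
Rule 2 (intervocalic spirantization): /d/ is a stop between vowels /e/ and /o/, so it spirantizes to the fricative [z]. /mexwoikkiewweedo/ → mexwoikkiewweezo.
Rule 3 (regressive voicing assimilation): no segment meets the environment; /mexwoikkiewweezo/ is unchanged.
Rule 4 (degemination): /kk/ is a geminate; the first /k/ deletes. /ww/ is a geminate; the first /w/ deletes. /mexwoikkiewweezo/ → mexwoikieweezo.
Rule 5 (final vowel raising): /o/ is a mid vowel in word-final position, so it raises to [u]. /mexwoikieweezo/ → mexwoikieweezu.

mexwoikieweezu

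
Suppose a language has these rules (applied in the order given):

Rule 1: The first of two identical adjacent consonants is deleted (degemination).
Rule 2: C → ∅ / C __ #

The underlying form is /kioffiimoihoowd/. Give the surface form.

kiofiimoihoow

Rule 1 (degemination): /ff/ is a geminate; the first /f/ deletes. /kioffiimoihoowd/ → kiofiimoihoowd.
Rule 2 (final cluster simplification): /d/ is the second consonant of a word-final cluster /wd/, so it deletes. /kiofiimoihoowd/ → kiofiimoihoow.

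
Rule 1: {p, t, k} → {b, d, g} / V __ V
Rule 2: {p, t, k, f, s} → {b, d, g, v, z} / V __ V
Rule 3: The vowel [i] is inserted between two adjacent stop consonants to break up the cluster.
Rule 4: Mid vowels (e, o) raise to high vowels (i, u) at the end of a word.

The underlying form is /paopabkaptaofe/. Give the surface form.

Rule 1 (intervocalic voicing): /p/ is a voiceless stop between vowels /o/ and /a/, so it voices to [b]. /paopabkaptaofe/ → paobabkaptaofe.
Rule 2 (intervocalic voicing): /f/ is a voiceless obstruent between vowels /o/ and /e/, so it voices to [v]. /paobabkaptaofe/ → paobabkaptaove.
Rule 3 (stop-cluster i-epenthesis): /b/ and /k/ form a stop–stop cluster, so [i] is inserted between them. /p/ and /t/ form a stop–stop cluster, so [i] is inserted between them. /paobabkaptaove/ → paobabikapitaove.
Rule 4 (final vowel raising): /e/ is a mid vowel in word-final position, so it raises to [i]. /paobabikapitaove/ → paobabikapitaovi.

paobabikapitaovi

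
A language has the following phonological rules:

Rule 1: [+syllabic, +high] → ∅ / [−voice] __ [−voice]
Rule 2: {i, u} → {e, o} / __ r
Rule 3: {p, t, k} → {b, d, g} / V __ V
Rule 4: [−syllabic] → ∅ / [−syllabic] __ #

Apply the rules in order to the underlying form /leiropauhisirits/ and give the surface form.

leerobauhserit

Rule 1 (high vowel syncope): /i/ is a high vowel flanked by voiceless consonants /h/ and /s/, so it deletes. /leiropauhisirits/ → leiropauhsirits.
Rule 2 (pre-rhotic lowering): /i/ is a high vowel immediately before /r/, so it lowers to [e]. /i/ is a high vowel immediately before /r/, so it lowers to [e]. /leiropauhsirits/ → leeropauhserits.
Rule 3 (intervocalic voicing): /p/ is a voiceless stop between vowels /o/ and /a/, so it voices to [b]. /leeropauhserits/ → leerobauhserits.
Rule 4 (final cluster simplification): /s/ is the second consonant of a word-final cluster /ts/, so it deletes. /leerobauhserits/ → leerobauhserit.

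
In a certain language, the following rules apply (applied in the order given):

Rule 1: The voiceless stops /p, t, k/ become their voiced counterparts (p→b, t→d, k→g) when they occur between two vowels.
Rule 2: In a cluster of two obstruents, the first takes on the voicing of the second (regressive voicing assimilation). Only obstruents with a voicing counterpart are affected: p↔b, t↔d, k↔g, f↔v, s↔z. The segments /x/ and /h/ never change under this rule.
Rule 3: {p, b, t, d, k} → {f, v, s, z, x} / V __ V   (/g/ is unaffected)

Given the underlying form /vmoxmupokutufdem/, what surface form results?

vmoxmuvoguzuvdem

Rule 1 (intervocalic voicing): /p/ is a voiceless stop between vowels /u/ and /o/, so it voices to [b]. /k/ is a voiceless stop between vowels /o/ and /u/, so it voices to [g]. /t/ is a voiceless stop between vowels /u/ and /u/, so it voices to [d]. /vmoxmupokutufdem/ → vmoxmubogudufdem.
Rule 2 (regressive voicing assimilation): /f/ precedes the voiced obstruent /d/, so it voices to [v] by assimilation. /vmoxmubogudufdem/ → vmoxmuboguduvdem.
Rule 3 (intervocalic spirantization): /b/ is a stop between vowels /u/ and /o/, so it spirantizes to the fricative [v]. /d/ is a stop between vowels /u/ and /u/, so it spirantizes to the fricative [z]. /vmoxmuboguduvdem/ → vmoxmuvoguzuvdem.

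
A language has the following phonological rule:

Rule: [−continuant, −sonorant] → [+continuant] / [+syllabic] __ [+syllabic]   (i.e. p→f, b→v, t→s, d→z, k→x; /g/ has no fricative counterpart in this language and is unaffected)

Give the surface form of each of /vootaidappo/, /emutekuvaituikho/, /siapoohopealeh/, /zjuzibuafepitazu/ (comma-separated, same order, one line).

voosaizappo, emusexuvaisuikho, siafoohofealeh, zjuzivuafefisazu

/vootaidappo/: /t/ is a stop between vowels /o/ and /a/, so it spirantizes to the fricative [s]. /d/ is a stop between vowels /i/ and /a/, so it spirantizes to the fricative [z]. → [voosaizappo].
/emutekuvaituikho/: /t/ is a stop between vowels /u/ and /e/, so it spirantizes to the fricative [s]. /k/ is a stop between vowels /e/ and /u/, so it spirantizes to the fricative [x]. /t/ is a stop between vowels /i/ and /u/, so it spirantizes to the fricative [s]. → [emusexuvaisuikho].
/siapoohopealeh/: /p/ is a stop between vowels /a/ and /o/, so it spirantizes to the fricative [f]. /p/ is a stop between vowels /o/ and /e/, so it spirantizes to the fricative [f]. → [siafoohofealeh].
/zjuzibuafepitazu/: /b/ is a stop between vowels /i/ and /u/, so it spirantizes to the fricative [v]. /p/ is a stop between vowels /e/ and /i/, so it spirantizes to the fricative [f]. /t/ is a stop between vowels /i/ and /a/, so it spirantizes to the fricative [s]. → [zjuzivuafefisazu].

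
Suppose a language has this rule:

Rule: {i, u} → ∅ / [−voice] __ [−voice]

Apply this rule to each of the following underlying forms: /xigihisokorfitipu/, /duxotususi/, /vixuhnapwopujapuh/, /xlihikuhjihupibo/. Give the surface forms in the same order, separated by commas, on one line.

/xigihisokorfitipu/: /i/ is a high vowel flanked by voiceless consonants /h/ and /s/, so it deletes. /i/ is a high vowel flanked by voiceless consonants /f/ and /t/, so it deletes. /i/ is a high vowel flanked by voiceless consonants /t/ and /p/, so it deletes. → [xigihsokorftpu].
/duxotususi/: /u/ is a high vowel flanked by voiceless consonants /t/ and /s/, so it deletes. /u/ is a high vowel flanked by voiceless consonants /s/ and /s/, so it deletes. → [duxotssi].
/vixuhnapwopujapuh/: /u/ is a high vowel flanked by voiceless consonants /x/ and /h/, so it deletes. /u/ is a high vowel flanked by voiceless consonants /p/ and /h/, so it deletes. → [vixhnapwopujaph].
/xlihikuhjihupibo/: /i/ is a high vowel flanked by voiceless consonants /h/ and /k/, so it deletes. /u/ is a high vowel flanked by voiceless consonants /k/ and /h/, so it deletes. /u/ is a high vowel flanked by voiceless consonants /h/ and /p/, so it deletes. → [xlihkhjihpibo].

xigihsokorftpu, duxotssi, vixhnapwopujaph, xlihkhjihpibo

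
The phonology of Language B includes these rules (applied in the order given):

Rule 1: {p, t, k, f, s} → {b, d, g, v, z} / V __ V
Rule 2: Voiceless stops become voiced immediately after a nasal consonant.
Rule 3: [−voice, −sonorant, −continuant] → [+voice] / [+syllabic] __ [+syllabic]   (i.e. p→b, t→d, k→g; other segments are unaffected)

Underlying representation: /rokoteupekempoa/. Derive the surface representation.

rogodeubegemboa

Rule 1 (intervocalic voicing): /k/ is a voiceless obstruent between vowels /o/ and /o/, so it voices to [g]. /t/ is a voiceless obstruent between vowels /o/ and /e/, so it voices to [d]. /p/ is a voiceless obstruent between vowels /u/ and /e/, so it voices to [b]. /k/ is a voiceless obstruent between vowels /e/ and /e/, so it voices to [g]. /rokoteupekempoa/ → rogodeubegempoa.
Rule 2 (post-nasal voicing): /p/ is a voiceless stop immediately after the nasal /m/, so it voices to [b]. /rogodeubegempoa/ → rogodeubegemboa.
Rule 3 (intervocalic voicing): no segment meets the environment; /rogodeubegemboa/ is unchanged.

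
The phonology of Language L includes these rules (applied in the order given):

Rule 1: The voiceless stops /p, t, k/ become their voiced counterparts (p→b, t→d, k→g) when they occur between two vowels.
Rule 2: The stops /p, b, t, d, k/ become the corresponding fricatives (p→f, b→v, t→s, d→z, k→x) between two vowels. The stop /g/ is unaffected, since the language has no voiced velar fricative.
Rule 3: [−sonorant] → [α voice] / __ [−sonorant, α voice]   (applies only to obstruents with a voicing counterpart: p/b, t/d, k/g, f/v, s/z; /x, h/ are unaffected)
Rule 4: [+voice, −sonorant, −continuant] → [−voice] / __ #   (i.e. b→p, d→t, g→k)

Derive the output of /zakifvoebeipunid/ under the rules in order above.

zagivvoeveivunit

Rule 1 (intervocalic voicing): /k/ is a voiceless stop between vowels /a/ and /i/, so it voices to [g]. /p/ is a voiceless stop between vowels /i/ and /u/, so it voices to [b]. /zakifvoebeipunid/ → zagifvoebeibunid.
Rule 2 (intervocalic spirantization): /b/ is a stop between vowels /e/ and /e/, so it spirantizes to the fricative [v]. /b/ is a stop between vowels /i/ and /u/, so it spirantizes to the fricative [v]. /zagifvoebeibunid/ → zagifvoeveivunid.
Rule 3 (regressive voicing assimilation): /f/ precedes the voiced obstruent /v/, so it voices to [v] by assimilation. /zagifvoeveivunid/ → zagivvoeveivunid.
Rule 4 (final devoicing): /d/ is a voiced stop in word-final position, so it devoices to [t]. /zagivvoeveivunid/ → zagivvoeveivunit.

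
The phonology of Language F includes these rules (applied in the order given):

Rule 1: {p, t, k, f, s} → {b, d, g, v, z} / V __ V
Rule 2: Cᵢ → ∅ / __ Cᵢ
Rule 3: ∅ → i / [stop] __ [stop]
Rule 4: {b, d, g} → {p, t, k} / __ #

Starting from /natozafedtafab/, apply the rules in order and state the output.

nadozaveditavap

Rule 1 (intervocalic voicing): /t/ is a voiceless obstruent between vowels /a/ and /o/, so it voices to [d]. /f/ is a voiceless obstruent between vowels /a/ and /e/, so it voices to [v]. /f/ is a voiceless obstruent between vowels /a/ and /a/, so it voices to [v]. /natozafedtafab/ → nadozavedtavab.
Rule 2 (degemination): no segment meets the environment; /nadozavedtavab/ is unchanged.
Rule 3 (stop-cluster i-epenthesis): /d/ and /t/ form a stop–stop cluster, so [i] is inserted between them. /nadozavedtavab/ → nadozaveditavab.
Rule 4 (final devoicing): /b/ is a voiced stop in word-final position, so it devoices to [p]. /nadozaveditavab/ → nadozaveditavap.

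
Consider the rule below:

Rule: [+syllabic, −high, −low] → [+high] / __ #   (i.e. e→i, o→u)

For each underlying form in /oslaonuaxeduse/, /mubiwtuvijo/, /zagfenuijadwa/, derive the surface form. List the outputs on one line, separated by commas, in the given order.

oslaonuaxedusi, mubiwtuviju, zagfenuijadwa

/oslaonuaxeduse/: /e/ is a mid vowel in word-final position, so it raises to [i]. → [oslaonuaxedusi].
/mubiwtuvijo/: /o/ is a mid vowel in word-final position, so it raises to [u]. → [mubiwtuviju].
/zagfenuijadwa/: the rule's environment is not met; surfaces unchanged as [zagfenuijadwa].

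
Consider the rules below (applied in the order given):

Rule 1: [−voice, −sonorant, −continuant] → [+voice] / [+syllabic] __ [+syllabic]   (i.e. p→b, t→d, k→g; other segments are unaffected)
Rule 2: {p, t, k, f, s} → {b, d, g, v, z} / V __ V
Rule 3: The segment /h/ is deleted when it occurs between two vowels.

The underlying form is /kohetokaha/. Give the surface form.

koedogaa

Rule 1 (intervocalic voicing): /t/ is a voiceless stop between vowels /e/ and /o/, so it voices to [d]. /k/ is a voiceless stop between vowels /o/ and /a/, so it voices to [g]. /kohetokaha/ → kohedogaha.
Rule 2 (intervocalic voicing): no segment meets the environment; /kohedogaha/ is unchanged.
Rule 3 (intervocalic h-deletion): /h/ occurs between vowels /o/ and /e/, so it deletes. /h/ occurs between vowels /a/ and /a/, so it deletes. /kohedogaha/ → koedogaa.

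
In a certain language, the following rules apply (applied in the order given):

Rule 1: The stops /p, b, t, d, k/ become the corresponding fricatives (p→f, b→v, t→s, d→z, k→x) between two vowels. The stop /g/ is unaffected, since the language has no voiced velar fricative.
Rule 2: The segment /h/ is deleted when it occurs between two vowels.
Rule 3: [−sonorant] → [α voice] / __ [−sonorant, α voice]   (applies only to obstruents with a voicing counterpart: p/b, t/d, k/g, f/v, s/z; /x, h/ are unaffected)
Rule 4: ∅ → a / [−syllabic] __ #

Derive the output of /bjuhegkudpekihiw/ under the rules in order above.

bjuekkutpexiiwa

Rule 1 (intervocalic spirantization): /k/ is a stop between vowels /e/ and /i/, so it spirantizes to the fricative [x]. /bjuhegkudpekihiw/ → bjuhegkudpexihiw.
Rule 2 (intervocalic h-deletion): /h/ occurs between vowels /u/ and /e/, so it deletes. /h/ occurs between vowels /i/ and /i/, so it deletes. /bjuhegkudpexihiw/ → bjuegkudpexiiw.
Rule 3 (regressive voicing assimilation): /g/ precedes the voiceless obstruent /k/, so it devoices to [k] by assimilation. /d/ precedes the voiceless obstruent /p/, so it devoices to [t] by assimilation. /bjuegkudpexiiw/ → bjuekkutpexiiw.
Rule 4 (final a-epenthesis): the form ends in the consonant /w/, so [a] is inserted word-finally. /bjuekkutpexiiw/ → bjuekkutpexiiwa.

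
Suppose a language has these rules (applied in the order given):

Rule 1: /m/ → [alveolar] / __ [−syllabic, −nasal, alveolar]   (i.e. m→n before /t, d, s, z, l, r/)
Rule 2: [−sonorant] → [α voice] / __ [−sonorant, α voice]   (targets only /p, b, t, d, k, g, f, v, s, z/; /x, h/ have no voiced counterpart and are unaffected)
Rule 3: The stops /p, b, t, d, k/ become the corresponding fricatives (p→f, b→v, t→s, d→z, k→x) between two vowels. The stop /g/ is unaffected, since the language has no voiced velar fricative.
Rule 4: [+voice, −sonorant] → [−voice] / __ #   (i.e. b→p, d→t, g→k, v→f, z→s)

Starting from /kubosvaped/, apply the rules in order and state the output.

kuvozvafet

Rule 1 (nasal place assimilation): no segment meets the environment; /kubosvaped/ is unchanged.
Rule 2 (regressive voicing assimilation): /s/ precedes the voiced obstruent /v/, so it voices to [z] by assimilation. /kubosvaped/ → kubozvaped.
Rule 3 (intervocalic spirantization): /b/ is a stop between vowels /u/ and /o/, so it spirantizes to the fricative [v]. /p/ is a stop between vowels /a/ and /e/, so it spirantizes to the fricative [f]. /kubozvaped/ → kuvozvafed.
Rule 4 (final devoicing): /d/ is a voiced obstruent in word-final position, so it devoices to [t]. /kuvozvafed/ → kuvozvafet.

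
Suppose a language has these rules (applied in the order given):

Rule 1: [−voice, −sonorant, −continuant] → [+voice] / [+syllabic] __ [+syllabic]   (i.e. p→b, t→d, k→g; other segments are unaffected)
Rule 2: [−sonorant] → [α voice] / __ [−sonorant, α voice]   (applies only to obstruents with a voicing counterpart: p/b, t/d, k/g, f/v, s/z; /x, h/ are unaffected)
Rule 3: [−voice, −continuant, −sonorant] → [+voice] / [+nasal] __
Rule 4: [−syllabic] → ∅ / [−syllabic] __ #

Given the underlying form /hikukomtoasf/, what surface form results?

Rule 1 (intervocalic voicing): /k/ is a voiceless stop between vowels /i/ and /u/, so it voices to [g]. /k/ is a voiceless stop between vowels /u/ and /o/, so it voices to [g]. /hikukomtoasf/ → higugomtoasf.
Rule 2 (regressive voicing assimilation): no segment meets the environment; /higugomtoasf/ is unchanged.
Rule 3 (post-nasal voicing): /t/ is a voiceless stop immediately after the nasal /m/, so it voices to [d]. /higugomtoasf/ → higugomdoasf.
Rule 4 (final cluster simplification): /f/ is the second consonant of a word-final cluster /sf/, so it deletes. /higugomdoasf/ → higugomdoas.

higugomdoas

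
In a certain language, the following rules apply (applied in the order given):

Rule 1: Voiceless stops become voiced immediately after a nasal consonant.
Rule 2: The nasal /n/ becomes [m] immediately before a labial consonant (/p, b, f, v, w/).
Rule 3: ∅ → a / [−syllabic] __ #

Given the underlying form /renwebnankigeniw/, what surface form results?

Rule 1 (post-nasal voicing): /k/ is a voiceless stop immediately after the nasal /n/, so it voices to [g]. /renwebnankigeniw/ → renwebnangigeniw.
Rule 2 (nasal place assimilation): /n/ precedes the labial consonant /w/, so it assimilates in place to [m]. /renwebnangigeniw/ → remwebnangigeniw.
Rule 3 (final a-epenthesis): the form ends in the consonant /w/, so [a] is inserted word-finally. /remwebnangigeniw/ → remwebnangigeniwa.

remwebnangigeniwa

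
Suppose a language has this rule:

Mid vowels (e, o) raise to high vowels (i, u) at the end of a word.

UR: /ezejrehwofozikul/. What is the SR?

ezejrehwofozikul

No segment of /ezejrehwofozikul/ meets the structural description of the rule, so the form surfaces unchanged.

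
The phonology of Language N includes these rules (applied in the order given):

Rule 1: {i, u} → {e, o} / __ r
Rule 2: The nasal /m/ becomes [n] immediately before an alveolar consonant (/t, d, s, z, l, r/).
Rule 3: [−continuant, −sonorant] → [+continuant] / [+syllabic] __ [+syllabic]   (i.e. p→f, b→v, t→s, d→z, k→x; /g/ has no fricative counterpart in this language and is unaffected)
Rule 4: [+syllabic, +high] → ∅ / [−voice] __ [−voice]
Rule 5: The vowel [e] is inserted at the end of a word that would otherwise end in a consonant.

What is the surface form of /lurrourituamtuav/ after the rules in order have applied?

Rule 1 (pre-rhotic lowering): /u/ is a high vowel immediately before /r/, so it lowers to [o]. /u/ is a high vowel immediately before /r/, so it lowers to [o]. /lurrourituamtuav/ → lorroorituamtuav.
Rule 2 (nasal place assimilation): /m/ precedes the alveolar consonant /t/, so it assimilates in place to [n]. /lorroorituamtuav/ → lorroorituantuav.
Rule 3 (intervocalic spirantization): /t/ is a stop between vowels /i/ and /u/, so it spirantizes to the fricative [s]. /lorroorituantuav/ → lorroorisuantuav.
Rule 4 (high vowel syncope): no segment meets the environment; /lorroorisuantuav/ is unchanged.
Rule 5 (final e-epenthesis): the form ends in the consonant /v/, so [e] is inserted word-finally. /lorroorisuantuav/ → lorroorisuantuave.

lorroorisuantuave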